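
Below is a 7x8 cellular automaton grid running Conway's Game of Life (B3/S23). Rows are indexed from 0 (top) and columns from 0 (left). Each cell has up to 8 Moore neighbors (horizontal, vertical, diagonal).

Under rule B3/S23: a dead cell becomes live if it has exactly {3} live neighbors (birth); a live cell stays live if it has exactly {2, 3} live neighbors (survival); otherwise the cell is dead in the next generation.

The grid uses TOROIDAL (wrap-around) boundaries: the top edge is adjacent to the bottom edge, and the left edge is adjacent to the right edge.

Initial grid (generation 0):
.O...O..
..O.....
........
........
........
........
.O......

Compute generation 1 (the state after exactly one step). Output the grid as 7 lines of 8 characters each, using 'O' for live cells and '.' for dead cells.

Answer: .OO.....
........
........
........
........
........
........

Derivation:
Simulating step by step:
Generation 0 (given above): 4 live cells
Generation 1: 2 live cells
(generation 1 grid is the final answer)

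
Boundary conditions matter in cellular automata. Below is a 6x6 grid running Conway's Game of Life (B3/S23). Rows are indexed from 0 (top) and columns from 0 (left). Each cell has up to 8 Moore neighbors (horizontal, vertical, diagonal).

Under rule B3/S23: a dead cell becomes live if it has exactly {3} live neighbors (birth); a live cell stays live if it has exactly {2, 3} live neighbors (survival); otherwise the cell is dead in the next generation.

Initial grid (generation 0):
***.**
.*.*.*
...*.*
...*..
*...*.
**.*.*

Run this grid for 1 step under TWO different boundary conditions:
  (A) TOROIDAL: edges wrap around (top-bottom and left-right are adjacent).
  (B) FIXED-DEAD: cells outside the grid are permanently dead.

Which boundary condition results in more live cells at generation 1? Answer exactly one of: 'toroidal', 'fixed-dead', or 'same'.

Answer: fixed-dead

Derivation:
Under TOROIDAL boundary, generation 1:
......
.*.*..
*..*..
...*.*
*****.
...*..
Population = 12

Under FIXED-DEAD boundary, generation 1:
******
**.*.*
...*..
...*..
*****.
**..*.
Population = 20

Comparison: toroidal=12, fixed-dead=20 -> fixed-dead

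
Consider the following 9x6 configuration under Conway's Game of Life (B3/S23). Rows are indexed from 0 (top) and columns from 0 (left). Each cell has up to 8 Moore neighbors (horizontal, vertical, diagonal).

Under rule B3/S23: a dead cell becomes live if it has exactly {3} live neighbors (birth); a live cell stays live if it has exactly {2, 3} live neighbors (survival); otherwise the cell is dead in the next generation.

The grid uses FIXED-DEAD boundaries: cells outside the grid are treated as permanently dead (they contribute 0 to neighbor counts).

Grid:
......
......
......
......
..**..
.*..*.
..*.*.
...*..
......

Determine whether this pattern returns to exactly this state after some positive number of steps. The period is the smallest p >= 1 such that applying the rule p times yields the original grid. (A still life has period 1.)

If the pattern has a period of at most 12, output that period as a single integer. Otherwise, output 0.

Answer: 1

Derivation:
Simulating and comparing each generation to the original:
Gen 0 (original, given above): 7 live cells
Gen 1: 7 live cells, MATCHES original -> period = 1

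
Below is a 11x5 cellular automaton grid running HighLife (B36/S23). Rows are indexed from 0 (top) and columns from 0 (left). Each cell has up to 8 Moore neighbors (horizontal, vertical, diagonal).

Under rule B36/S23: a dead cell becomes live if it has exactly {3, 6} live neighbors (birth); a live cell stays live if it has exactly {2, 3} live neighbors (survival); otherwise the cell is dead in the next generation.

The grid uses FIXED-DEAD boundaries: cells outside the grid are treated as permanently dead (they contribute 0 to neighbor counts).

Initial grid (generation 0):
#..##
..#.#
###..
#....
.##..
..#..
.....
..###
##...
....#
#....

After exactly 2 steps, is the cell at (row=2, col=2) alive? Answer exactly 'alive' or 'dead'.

Simulating step by step:
Generation 0 (given above): 19 live cells
Generation 1: 23 live cells
...##
#.#.#
#.##.
##...
.##..
.##..
..#..
.###.
.##.#
##...
.....
Generation 2: 15 live cells
...##
..###
####.
#..#.
.....
...#.
.....
.....
.....
###..
.....

Cell (2,2) at generation 2: 1 -> alive

Answer: alive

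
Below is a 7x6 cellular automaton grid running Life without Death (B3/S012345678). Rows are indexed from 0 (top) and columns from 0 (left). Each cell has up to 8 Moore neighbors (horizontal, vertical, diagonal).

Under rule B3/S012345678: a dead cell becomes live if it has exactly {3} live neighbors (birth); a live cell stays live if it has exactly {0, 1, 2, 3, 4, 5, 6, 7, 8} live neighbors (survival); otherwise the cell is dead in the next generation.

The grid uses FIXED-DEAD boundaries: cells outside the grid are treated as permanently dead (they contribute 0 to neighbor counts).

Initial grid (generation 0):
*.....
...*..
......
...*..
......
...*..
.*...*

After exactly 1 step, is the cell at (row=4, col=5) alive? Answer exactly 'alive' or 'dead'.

Simulating step by step:
Generation 0 (given above): 6 live cells
Generation 1: 6 live cells
*.....
...*..
......
...*..
......
...*..
.*...*

Cell (4,5) at generation 1: 0 -> dead

Answer: dead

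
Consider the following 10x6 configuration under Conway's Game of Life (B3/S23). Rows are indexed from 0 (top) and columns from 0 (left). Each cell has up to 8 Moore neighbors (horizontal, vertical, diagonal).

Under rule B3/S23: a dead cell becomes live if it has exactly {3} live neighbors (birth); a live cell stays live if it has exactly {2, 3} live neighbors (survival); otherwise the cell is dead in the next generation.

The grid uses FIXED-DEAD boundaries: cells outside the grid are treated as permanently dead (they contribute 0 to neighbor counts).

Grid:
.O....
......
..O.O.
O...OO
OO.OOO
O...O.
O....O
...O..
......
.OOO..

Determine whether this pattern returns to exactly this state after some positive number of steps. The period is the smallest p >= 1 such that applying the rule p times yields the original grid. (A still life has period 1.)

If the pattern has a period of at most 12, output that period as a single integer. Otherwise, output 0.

Simulating and comparing each generation to the original:
Gen 0 (original, given above): 19 live cells
Gen 1: 13 live cells, differs from original
Gen 2: 12 live cells, differs from original
Gen 3: 17 live cells, differs from original
Gen 4: 15 live cells, differs from original
Gen 5: 12 live cells, differs from original
Gen 6: 16 live cells, differs from original
Gen 7: 12 live cells, differs from original
Gen 8: 11 live cells, differs from original
Gen 9: 10 live cells, differs from original
Gen 10: 13 live cells, differs from original
Gen 11: 14 live cells, differs from original
Gen 12: 17 live cells, differs from original
No period found within 12 steps.

Answer: 0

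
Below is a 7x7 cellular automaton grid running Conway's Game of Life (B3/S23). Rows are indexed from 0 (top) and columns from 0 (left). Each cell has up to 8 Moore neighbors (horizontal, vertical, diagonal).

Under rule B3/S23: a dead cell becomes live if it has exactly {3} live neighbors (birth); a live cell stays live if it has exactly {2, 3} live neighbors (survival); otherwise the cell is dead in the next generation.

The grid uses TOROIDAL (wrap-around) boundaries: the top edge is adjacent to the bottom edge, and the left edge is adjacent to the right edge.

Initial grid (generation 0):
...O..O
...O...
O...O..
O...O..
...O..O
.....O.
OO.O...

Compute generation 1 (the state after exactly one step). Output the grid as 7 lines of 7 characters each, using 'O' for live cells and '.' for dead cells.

Simulating step by step:
Generation 0 (given above): 13 live cells
Generation 1: 23 live cells
(generation 1 grid is the final answer)

Answer: O..OO..
...OO..
...OO..
O..OOOO
....OOO
O.O.O.O
O.O.O.O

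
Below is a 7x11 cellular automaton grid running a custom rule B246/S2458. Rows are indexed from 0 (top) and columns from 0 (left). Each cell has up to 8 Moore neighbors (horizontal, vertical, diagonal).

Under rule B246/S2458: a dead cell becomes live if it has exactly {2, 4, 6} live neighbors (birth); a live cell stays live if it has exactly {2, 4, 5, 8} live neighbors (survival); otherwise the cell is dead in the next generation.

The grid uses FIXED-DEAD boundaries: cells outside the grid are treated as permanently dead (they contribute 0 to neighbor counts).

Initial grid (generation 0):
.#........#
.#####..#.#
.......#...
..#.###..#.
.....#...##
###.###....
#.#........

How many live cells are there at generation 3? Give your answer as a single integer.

Answer: 41

Derivation:
Simulating step by step:
Generation 0 (given above): 26 live cells
Generation 1: 36 live cells
###..#.....
##.##.##...
..#...##..#
...##..#.#.
##.#...####
###.#.#..##
#.#.#.#....
Generation 2: 45 live cells
.#...#.#...
.#..###.#..
#...######.
#.#.#######
.#.##...###
#.#.######.
#.##.#.#.##
Generation 3: 41 live cells
#.#...###..
.####..##..
######...#.
###.#.#...#
.####.#...#
#.######...
.##.#.....#
Population at generation 3: 41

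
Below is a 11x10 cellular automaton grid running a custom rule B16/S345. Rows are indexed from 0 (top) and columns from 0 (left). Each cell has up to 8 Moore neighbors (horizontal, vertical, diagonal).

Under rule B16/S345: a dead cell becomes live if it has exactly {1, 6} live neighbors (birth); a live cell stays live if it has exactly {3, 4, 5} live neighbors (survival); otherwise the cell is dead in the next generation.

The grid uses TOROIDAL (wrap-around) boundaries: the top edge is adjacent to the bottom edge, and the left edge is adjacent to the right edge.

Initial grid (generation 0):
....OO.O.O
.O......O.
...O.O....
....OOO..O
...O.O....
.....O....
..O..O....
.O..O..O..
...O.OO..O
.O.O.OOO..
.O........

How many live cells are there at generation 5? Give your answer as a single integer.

Answer: 27

Derivation:
Simulating step by step:
Generation 0 (given above): 30 live cells
Generation 1: 27 live cells
...O......
..........
.O...O....
O...OOOOO.
O.O..O.OOO
.O........
O......OO.
....O....O
.....OO...
.....OO..O
.........O
Generation 2: 43 live cells
O.O.O...OO
OO.O.OO...
..OO.O....
O...OOOOO.
O....O.OOO
.O.OOO....
..OOOOO...
.O.O......
...O.OO...
.....OO...
..OO...O..
Generation 3: 43 live cells
O.O.O....O
OO.O.O....
..OOOOO...
....OOOOO.
O...OOOOOO
...O.O....
..OO.O.O..
O..OO.....
OO...OO...
.O...OO.O.
...O......
Generation 4: 43 live cells
O.O.O.O.O.
OO.OOO.OO.
..OO..O...
........O.
.OO.O..OOO
...OOOO...
O.OOO...OO
...OO...O.
OO...OO.O.
...O.OO...
..........
Generation 5: 27 live cells
....O.....
.O.OOO.O..
..OO......
........O.
....O..OO.
....OO....
..O......O
...OO...OO
.....OO...
.....OO.O.
O.......O.
Population at generation 5: 27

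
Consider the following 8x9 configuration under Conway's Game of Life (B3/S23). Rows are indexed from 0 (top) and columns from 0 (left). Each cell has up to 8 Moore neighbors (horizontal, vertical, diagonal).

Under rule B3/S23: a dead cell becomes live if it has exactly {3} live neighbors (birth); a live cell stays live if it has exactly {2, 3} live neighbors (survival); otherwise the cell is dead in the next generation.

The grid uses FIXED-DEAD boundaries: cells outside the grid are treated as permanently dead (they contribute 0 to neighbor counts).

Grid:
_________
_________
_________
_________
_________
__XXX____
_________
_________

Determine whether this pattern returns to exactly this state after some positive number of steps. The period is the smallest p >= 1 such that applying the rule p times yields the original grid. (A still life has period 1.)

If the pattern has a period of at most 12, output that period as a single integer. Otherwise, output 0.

Answer: 2

Derivation:
Simulating and comparing each generation to the original:
Gen 0 (original, given above): 3 live cells
Gen 1: 3 live cells, differs from original
Gen 2: 3 live cells, MATCHES original -> period = 2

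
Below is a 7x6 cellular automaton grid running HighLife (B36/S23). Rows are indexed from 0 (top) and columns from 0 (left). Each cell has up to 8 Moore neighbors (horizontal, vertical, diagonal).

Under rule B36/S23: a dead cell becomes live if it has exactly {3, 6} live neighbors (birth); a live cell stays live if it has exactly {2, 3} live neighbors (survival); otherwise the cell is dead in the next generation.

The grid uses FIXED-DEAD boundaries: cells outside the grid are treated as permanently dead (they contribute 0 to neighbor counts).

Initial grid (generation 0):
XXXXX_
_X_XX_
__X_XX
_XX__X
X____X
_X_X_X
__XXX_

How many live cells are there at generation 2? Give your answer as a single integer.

Simulating step by step:
Generation 0 (given above): 22 live cells
Generation 1: 18 live cells
XX__X_
X_X___
_____X
_XXX_X
X____X
_X_X_X
__XXX_
Generation 2: 17 live cells
XX____
X_____
___XX_
_XX__X
X__X_X
_X_X_X
__XXX_
Population at generation 2: 17

Answer: 17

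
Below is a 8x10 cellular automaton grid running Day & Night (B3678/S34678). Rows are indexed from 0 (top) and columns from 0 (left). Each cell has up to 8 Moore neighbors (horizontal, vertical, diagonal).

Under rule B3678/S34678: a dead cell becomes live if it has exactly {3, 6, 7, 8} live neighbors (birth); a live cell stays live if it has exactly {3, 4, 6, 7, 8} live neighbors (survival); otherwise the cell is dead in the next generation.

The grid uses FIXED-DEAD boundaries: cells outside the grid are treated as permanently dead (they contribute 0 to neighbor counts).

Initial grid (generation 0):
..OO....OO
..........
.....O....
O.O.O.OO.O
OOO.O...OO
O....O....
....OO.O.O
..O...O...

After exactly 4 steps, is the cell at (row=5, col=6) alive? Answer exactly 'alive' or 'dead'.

Answer: alive

Derivation:
Simulating step by step:
Generation 0 (given above): 25 live cells
Generation 1: 11 live cells
..........
..........
......O...
..........
O.....OOO.
...O.OO..O
.....O....
.....O....
Generation 2: 9 live cells
..........
..........
..........
......O...
.....OOO..
....OOO.O.
.....O....
..........
Generation 3: 9 live cells
..........
..........
..........
.....OOO..
....O..O..
....O.....
....OOO...
..........
Generation 4: 7 live cells
..........
..........
......O...
......O...
..........
...OO.O...
.....O....
.....O....

Cell (5,6) at generation 4: 1 -> alive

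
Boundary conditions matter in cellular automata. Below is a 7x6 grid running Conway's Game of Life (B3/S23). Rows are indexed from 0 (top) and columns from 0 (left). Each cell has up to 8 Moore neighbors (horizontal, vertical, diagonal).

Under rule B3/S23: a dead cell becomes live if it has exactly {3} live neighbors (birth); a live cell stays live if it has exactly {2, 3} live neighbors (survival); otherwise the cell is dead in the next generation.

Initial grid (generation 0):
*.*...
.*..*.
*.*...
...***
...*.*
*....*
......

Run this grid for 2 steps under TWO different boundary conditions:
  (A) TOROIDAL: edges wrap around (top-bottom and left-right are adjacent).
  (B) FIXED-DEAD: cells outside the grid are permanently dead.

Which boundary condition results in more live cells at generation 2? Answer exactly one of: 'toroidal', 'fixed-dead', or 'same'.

Under TOROIDAL boundary, generation 2:
....*.
...*.*
......
*..***
.***..
.*..*.
.*..*.
Population = 14

Under FIXED-DEAD boundary, generation 2:
.**...
*..*..
......
.*.*.*
..**.*
....*.
......
Population = 11

Comparison: toroidal=14, fixed-dead=11 -> toroidal

Answer: toroidal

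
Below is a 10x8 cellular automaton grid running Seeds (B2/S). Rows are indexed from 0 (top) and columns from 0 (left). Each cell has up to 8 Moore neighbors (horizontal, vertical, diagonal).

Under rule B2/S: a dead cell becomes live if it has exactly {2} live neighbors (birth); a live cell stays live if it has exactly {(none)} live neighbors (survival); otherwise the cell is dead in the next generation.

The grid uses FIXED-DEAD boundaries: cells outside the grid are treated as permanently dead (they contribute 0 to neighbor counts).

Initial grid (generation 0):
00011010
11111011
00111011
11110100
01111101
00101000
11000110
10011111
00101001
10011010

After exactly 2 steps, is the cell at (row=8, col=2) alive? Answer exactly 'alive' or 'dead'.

Simulating step by step:
Generation 0 (given above): 45 live cells
Generation 1: 6 live cells
10000000
00000000
00000000
00000000
00000000
00000001
00000000
00000000
10000000
01100001
Generation 2: 2 live cells
00000000
00000000
00000000
00000000
00000000
00000000
00000000
00000000
00100000
10000000

Cell (8,2) at generation 2: 1 -> alive

Answer: alive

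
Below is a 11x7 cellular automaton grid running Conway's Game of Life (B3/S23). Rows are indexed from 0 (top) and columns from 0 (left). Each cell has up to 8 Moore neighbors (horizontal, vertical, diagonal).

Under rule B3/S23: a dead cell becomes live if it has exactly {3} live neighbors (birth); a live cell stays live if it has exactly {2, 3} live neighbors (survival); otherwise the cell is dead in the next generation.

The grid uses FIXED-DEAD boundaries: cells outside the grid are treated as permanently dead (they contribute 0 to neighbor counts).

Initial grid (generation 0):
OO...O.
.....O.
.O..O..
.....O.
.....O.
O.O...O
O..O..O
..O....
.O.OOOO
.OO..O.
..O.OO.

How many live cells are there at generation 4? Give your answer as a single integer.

Simulating step by step:
Generation 0 (given above): 26 live cells
Generation 1: 29 live cells
.......
OO..OO.
....OO.
....OO.
.....OO
.O...OO
..OO...
.OO...O
.O.OOOO
.O.....
.OOOOO.
Generation 2: 26 live cells
.......
....OO.
...O..O
.......
.......
..O.OOO
...O.OO
.O....O
OO.OOOO
OO....O
.OOOO..
Generation 3: 20 live cells
.......
....OO.
....OO.
.......
.....O.
...OO.O
..OO...
OO.O...
....O.O
......O
OOOO...
Generation 4: 23 live cells
.......
....OO.
....OO.
....OO.
....OO.
..OOOO.
.O.....
.O.OO..
.....O.
.OOO.O.
.OO....
Population at generation 4: 23

Answer: 23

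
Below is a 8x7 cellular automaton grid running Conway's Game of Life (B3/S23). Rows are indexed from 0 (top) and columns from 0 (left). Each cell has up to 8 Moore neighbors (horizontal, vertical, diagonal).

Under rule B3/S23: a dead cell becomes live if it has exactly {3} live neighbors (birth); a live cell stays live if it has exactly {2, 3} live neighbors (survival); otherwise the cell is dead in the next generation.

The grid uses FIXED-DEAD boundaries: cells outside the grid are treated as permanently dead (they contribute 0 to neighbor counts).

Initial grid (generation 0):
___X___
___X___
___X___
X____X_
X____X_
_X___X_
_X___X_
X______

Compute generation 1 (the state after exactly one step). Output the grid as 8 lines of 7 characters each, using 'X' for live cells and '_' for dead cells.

Answer: _______
__XXX__
____X__
____X__
XX__XXX
XX__XXX
XX_____
_______

Derivation:
Simulating step by step:
Generation 0 (given above): 12 live cells
Generation 1: 17 live cells
(generation 1 grid is the final answer)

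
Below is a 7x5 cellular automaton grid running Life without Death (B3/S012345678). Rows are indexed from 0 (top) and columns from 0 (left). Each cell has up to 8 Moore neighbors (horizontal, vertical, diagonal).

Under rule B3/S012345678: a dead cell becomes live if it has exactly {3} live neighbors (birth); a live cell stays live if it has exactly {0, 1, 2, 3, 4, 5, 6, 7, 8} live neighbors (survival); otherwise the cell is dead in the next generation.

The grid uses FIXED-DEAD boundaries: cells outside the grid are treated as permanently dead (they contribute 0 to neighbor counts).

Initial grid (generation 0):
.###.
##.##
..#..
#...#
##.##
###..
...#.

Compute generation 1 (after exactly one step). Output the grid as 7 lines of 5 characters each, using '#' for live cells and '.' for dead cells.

Answer: #####
##.##
#.#.#
#.#.#
##.##
###.#
.###.

Derivation:
Simulating step by step:
Generation 0 (given above): 18 live cells
Generation 1: 26 live cells
(generation 1 grid is the final answer)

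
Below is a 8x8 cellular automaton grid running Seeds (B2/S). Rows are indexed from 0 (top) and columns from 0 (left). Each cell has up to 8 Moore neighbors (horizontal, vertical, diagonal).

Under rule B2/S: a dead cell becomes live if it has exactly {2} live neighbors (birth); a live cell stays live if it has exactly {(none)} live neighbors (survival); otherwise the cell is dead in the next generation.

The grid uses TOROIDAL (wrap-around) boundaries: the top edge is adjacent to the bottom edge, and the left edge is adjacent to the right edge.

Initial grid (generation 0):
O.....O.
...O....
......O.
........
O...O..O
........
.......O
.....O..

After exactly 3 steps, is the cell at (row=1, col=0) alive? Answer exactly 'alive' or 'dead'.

Answer: alive

Derivation:
Simulating step by step:
Generation 0 (given above): 9 live cells
Generation 1: 11 live cells
....OO.O
.....OO.
........
O....OO.
........
......O.
......O.
O.......
Generation 2: 8 live cells
O.......
.......O
....O...
.......O
........
.....O.O
.....O..
....O...
Generation 3: 9 live cells
.......O
O.......
O.....OO
........
O......O
....O...
........
.....O..

Cell (1,0) at generation 3: 1 -> alive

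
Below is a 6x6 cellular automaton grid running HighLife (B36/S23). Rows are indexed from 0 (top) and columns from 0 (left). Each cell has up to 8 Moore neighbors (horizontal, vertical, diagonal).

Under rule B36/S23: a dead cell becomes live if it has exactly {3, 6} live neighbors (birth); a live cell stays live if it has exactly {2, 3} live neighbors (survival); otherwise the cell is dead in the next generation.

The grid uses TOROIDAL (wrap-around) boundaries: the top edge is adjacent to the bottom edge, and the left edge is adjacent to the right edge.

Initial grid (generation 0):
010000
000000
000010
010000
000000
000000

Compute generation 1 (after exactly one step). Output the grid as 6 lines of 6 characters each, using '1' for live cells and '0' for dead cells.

Simulating step by step:
Generation 0 (given above): 3 live cells
Generation 1: 0 live cells
(generation 1 grid is the final answer)

Answer: 000000
000000
000000
000000
000000
000000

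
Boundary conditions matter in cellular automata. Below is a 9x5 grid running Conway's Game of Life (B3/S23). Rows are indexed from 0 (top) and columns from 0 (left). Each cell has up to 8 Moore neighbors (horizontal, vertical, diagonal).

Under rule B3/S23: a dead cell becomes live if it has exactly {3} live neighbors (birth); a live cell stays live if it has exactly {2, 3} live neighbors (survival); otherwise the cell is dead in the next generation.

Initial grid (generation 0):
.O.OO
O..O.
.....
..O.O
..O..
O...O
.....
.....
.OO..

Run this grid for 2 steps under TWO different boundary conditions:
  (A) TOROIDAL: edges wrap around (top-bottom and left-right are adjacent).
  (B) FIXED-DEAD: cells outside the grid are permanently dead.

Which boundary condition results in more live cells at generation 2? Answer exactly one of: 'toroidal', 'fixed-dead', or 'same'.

Answer: toroidal

Derivation:
Under TOROIDAL boundary, generation 2:
.....
OO...
.....
..OO.
O...O
O....
.....
.OO..
OO.O.
Population = 12

Under FIXED-DEAD boundary, generation 2:
..O.O
.....
.....
..O..
.....
.....
.....
.....
.....
Population = 3

Comparison: toroidal=12, fixed-dead=3 -> toroidal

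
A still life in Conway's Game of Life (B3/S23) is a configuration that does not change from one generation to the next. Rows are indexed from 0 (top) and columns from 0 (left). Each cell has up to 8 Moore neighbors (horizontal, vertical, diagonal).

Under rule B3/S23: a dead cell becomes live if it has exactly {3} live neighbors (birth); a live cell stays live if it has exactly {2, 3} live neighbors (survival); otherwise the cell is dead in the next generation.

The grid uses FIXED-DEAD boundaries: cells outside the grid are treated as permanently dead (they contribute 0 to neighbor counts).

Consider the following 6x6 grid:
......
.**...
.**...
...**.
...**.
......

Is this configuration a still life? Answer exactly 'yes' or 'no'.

Answer: no

Derivation:
Compute generation 1 and compare to generation 0 (given above):
Generation 1:
......
.**...
.*....
....*.
...**.
......
Cell (2,2) differs: gen0=1 vs gen1=0 -> NOT a still life.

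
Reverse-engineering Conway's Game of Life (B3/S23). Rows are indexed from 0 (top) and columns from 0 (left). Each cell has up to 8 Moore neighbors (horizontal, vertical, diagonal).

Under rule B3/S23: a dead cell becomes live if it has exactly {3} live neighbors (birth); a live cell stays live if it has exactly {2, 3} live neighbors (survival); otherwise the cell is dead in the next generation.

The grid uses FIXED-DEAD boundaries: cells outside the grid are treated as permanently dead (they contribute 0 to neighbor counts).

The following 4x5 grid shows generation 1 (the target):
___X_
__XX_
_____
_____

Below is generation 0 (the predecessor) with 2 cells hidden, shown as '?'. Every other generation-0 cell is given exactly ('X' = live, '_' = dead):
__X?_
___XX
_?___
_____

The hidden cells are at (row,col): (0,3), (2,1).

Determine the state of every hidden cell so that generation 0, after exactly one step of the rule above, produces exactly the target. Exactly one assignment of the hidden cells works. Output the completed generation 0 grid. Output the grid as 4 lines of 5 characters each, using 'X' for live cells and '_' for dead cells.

Answer: __X__
___XX
_X___
_____

Derivation:
Hidden generation-0 cells (in order): (0,3), (2,1).
A hidden cell only influences target cells in its own 3x3 neighborhood. Try each of the 2^2 = 4 assignments, step the completed generation 0 forward once under B3/S23, and compare with the target:
  (0,3)=_ (2,1)=_ -> step gives (1,2)='_' but target has 'X' -> reject
  (0,3)=_ (2,1)=X -> step reproduces the target at every cell -> ACCEPT
  (0,3)=X (2,1)=_ -> step gives (0,2)='X' but target has '_' -> reject
  (0,3)=X (2,1)=X -> step gives (0,2)='X' but target has '_' -> reject
Unique solution: (0,3)=dead, (2,1)=live.
Check: live-neighbor counts of every cell in the completed generation 0:
01132
12321
10222
11100
Applying B3/S23 to generation 0 with these counts gives:
___X_
__XX_
_____
_____
which matches the target exactly.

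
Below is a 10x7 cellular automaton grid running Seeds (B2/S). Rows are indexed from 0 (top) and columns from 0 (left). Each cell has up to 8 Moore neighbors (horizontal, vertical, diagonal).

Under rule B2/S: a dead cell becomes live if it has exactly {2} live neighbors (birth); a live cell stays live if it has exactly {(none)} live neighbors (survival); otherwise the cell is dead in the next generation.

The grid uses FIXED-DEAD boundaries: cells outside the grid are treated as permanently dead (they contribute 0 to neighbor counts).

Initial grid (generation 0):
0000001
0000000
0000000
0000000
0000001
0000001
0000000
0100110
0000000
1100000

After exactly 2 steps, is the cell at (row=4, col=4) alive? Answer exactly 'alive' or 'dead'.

Answer: alive

Derivation:
Simulating step by step:
Generation 0 (given above): 8 live cells
Generation 1: 7 live cells
0000000
0000000
0000000
0000000
0000010
0000010
0000101
0000000
0010110
0000000
Generation 2: 7 live cells
0000000
0000000
0000000
0000000
0000101
0000000
0000000
0000001
0001000
0001110

Cell (4,4) at generation 2: 1 -> alive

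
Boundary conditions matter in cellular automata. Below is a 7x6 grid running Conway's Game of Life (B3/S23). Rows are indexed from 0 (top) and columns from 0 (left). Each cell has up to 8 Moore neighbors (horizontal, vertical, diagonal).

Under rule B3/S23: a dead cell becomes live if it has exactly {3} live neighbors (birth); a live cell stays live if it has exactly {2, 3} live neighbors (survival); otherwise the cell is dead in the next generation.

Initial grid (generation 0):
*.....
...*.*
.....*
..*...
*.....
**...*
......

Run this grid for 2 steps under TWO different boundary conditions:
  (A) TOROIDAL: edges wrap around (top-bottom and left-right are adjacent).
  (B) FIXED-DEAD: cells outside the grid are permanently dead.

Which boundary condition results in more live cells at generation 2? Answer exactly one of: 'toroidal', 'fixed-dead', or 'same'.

Answer: toroidal

Derivation:
Under TOROIDAL boundary, generation 2:
....*.
....**
....*.
.....*
.*...*
.*..*.
.*...*
Population = 11

Under FIXED-DEAD boundary, generation 2:
......
......
......
......
**....
**....
......
Population = 4

Comparison: toroidal=11, fixed-dead=4 -> toroidal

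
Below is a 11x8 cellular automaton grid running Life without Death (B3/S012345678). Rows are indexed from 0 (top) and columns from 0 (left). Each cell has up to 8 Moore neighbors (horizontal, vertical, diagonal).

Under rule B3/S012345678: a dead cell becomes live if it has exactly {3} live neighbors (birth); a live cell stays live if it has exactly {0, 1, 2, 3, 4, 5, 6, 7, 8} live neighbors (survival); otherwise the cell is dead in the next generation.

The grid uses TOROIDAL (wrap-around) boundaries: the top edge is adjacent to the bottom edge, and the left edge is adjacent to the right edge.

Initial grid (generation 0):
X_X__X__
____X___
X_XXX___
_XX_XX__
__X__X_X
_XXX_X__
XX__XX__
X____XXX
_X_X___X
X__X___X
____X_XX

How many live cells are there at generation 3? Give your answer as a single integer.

Answer: 58

Derivation:
Simulating step by step:
Generation 0 (given above): 36 live cells
Generation 1: 54 live cells
X_XXXXXX
__X_XX__
X_XXX___
XXX_XXX_
X_X__X_X
_XXX_X__
XX_XXX__
X_X__XXX
_XXXX__X
X_XXX__X
_X_XXXXX
Generation 2: 58 live cells
X_XXXXXX
X_X_XX__
X_XXX_XX
XXX_XXX_
X_X__X_X
_XXX_X_X
XX_XXX__
X_X__XXX
_XXXX__X
X_XXX__X
_X_XXXXX
Generation 3: 58 live cells
X_XXXXXX
X_X_XX__
X_XXX_XX
XXX_XXX_
X_X__X_X
_XXX_X_X
XX_XXX__
X_X__XXX
_XXXX__X
X_XXX__X
_X_XXXXX
Population at generation 3: 58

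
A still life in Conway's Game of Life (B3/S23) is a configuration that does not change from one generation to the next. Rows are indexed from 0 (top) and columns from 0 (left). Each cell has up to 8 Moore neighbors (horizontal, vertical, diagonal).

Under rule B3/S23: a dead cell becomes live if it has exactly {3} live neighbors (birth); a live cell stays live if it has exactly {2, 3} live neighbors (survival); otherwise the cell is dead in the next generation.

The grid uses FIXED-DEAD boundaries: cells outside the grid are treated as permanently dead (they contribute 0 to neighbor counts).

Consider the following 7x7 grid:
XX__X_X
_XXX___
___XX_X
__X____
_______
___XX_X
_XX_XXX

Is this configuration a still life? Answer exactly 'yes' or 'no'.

Answer: no

Derivation:
Compute generation 1 and compare to generation 0 (given above):
Generation 1:
XX_X___
XX_____
_X__X__
___X___
___X___
__XXX_X
__X_X_X
Cell (0,3) differs: gen0=0 vs gen1=1 -> NOT a still life.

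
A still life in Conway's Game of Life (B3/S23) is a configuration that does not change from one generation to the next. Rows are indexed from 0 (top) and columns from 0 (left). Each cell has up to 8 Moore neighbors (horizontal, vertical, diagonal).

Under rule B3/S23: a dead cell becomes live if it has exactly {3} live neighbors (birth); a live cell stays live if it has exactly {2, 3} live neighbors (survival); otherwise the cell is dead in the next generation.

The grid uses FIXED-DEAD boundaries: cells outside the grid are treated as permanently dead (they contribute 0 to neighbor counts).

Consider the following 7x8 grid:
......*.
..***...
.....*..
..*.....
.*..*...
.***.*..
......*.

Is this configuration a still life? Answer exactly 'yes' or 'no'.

Compute generation 1 and compare to generation 0 (given above):
Generation 1:
...*....
...***..
..*.*...
........
.*..*...
.*****..
..*.....
Cell (0,3) differs: gen0=0 vs gen1=1 -> NOT a still life.

Answer: no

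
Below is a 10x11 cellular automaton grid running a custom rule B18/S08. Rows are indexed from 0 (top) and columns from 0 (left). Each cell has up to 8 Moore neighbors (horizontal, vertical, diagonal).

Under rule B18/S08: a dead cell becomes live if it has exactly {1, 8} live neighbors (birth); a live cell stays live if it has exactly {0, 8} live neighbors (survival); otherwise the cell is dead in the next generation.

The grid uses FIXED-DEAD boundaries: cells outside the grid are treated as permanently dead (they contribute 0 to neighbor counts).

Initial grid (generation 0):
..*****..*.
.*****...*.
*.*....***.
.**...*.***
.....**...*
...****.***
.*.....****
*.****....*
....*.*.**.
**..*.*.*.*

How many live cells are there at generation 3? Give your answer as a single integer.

Simulating step by step:
Generation 0 (given above): 54 live cells
Generation 1: 7 live cells
*......*...
...........
...........
....*......
*..........
**.........
...........
...........
...........
..*........
Generation 2: 30 live cells
**....***..
**....***..
...***.....
**.***.....
..****.....
..*........
..*........
...........
.***.......
.***.......
Generation 3: 5 live cells
...........
...........
.........*.
....*......
...........
......*....
...........
*...*......
...........
...........
Population at generation 3: 5

Answer: 5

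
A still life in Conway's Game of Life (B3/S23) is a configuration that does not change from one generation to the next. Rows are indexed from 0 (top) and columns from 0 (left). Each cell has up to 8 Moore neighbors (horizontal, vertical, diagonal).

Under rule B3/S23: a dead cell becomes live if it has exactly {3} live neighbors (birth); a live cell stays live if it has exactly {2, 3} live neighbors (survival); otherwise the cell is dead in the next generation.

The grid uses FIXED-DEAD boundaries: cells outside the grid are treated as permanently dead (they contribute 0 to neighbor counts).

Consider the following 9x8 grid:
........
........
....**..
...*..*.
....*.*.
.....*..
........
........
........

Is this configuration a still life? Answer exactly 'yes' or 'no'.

Answer: yes

Derivation:
Compute generation 1 and compare to generation 0 (given above):
Generation 1:
........
........
....**..
...*..*.
....*.*.
.....*..
........
........
........
The grids are IDENTICAL -> still life.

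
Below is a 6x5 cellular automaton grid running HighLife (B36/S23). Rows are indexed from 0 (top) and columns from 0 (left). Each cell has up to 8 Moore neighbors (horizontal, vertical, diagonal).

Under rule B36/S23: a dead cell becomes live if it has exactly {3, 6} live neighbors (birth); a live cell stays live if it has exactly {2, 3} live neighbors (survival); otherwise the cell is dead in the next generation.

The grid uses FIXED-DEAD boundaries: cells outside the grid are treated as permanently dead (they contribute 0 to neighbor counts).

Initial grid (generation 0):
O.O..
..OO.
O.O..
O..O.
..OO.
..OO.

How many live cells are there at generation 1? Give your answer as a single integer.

Simulating step by step:
Generation 0 (given above): 12 live cells
Generation 1: 11 live cells
.OOO.
..OO.
..O..
...O.
.O..O
..OO.
Population at generation 1: 11

Answer: 11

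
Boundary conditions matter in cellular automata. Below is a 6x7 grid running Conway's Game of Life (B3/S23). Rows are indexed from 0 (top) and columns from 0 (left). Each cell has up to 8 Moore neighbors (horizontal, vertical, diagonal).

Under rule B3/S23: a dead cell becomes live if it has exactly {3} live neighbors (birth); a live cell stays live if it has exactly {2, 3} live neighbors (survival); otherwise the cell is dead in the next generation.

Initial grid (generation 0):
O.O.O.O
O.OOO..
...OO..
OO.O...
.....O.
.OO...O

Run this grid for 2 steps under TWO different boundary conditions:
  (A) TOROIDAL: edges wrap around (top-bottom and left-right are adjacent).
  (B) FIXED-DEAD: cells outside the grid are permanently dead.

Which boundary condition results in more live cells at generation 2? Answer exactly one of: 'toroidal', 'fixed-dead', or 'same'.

Under TOROIDAL boundary, generation 2:
......O
OO...OO
O.OO..O
.......
OO.....
..OO..O
Population = 14

Under FIXED-DEAD boundary, generation 2:
...O...
.O.O...
.OOO...
.O.....
.......
.......
Population = 7

Comparison: toroidal=14, fixed-dead=7 -> toroidal

Answer: toroidal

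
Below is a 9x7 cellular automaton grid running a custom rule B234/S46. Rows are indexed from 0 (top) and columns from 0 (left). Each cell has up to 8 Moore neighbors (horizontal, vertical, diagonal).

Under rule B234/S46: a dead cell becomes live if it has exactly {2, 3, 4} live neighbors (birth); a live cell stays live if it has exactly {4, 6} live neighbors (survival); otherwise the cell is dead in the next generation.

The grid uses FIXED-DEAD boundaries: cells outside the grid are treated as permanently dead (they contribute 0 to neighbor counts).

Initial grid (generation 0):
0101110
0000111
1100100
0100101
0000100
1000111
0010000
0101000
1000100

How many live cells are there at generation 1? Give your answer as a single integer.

Simulating step by step:
Generation 0 (given above): 23 live cells
Generation 1: 33 live cells
0010111
1111000
0011001
1011010
1101001
0101000
1101111
1010100
0111000
Population at generation 1: 33

Answer: 33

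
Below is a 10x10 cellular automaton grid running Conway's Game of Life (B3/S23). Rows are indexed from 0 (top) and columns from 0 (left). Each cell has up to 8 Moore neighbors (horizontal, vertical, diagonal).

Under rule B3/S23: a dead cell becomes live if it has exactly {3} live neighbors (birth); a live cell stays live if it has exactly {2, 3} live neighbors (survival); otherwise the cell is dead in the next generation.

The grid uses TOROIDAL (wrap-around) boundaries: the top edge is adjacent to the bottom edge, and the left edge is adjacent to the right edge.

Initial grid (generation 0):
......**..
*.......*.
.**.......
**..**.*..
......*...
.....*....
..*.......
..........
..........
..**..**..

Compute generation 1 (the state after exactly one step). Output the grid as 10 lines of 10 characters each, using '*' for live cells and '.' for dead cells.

Answer: ......*.*.
.*.....*..
..*......*
***..**...
....*.*...
..........
..........
..........
..........
......**..

Derivation:
Simulating step by step:
Generation 0 (given above): 18 live cells
Generation 1: 15 live cells
(generation 1 grid is the final answer)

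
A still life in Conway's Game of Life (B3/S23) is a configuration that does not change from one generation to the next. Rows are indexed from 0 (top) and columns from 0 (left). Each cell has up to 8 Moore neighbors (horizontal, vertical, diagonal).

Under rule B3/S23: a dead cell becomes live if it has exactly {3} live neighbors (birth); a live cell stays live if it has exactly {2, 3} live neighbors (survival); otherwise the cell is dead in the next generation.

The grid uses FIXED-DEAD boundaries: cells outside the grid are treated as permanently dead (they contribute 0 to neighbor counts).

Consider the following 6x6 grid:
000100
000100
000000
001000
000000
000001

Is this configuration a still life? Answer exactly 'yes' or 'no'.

Answer: no

Derivation:
Compute generation 1 and compare to generation 0 (given above):
Generation 1:
000000
000000
000000
000000
000000
000000
Cell (0,3) differs: gen0=1 vs gen1=0 -> NOT a still life.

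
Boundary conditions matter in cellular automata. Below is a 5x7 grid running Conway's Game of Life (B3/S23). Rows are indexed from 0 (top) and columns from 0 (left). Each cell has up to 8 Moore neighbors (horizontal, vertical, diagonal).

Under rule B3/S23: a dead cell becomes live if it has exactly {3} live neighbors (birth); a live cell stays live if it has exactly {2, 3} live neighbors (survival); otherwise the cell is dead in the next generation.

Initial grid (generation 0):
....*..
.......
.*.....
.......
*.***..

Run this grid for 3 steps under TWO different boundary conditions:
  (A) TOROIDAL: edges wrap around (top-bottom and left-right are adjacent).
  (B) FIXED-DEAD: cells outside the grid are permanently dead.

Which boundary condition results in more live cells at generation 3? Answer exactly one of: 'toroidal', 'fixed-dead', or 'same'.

Under TOROIDAL boundary, generation 3:
...**..
...*...
..*....
..*.*..
..*..*.
Population = 8

Under FIXED-DEAD boundary, generation 3:
.......
.......
..**...
..**...
..**...
Population = 6

Comparison: toroidal=8, fixed-dead=6 -> toroidal

Answer: toroidal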